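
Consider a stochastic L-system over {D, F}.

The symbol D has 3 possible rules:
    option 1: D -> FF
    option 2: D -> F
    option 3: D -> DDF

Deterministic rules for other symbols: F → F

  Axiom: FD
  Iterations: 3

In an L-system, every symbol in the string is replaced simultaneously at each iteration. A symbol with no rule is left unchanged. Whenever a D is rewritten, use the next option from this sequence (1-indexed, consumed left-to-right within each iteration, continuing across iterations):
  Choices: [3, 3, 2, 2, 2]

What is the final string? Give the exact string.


Answer: FFFFFF

Derivation:
Step 0: FD
Step 1: FDDF  (used choices [3])
Step 2: FDDFFF  (used choices [3, 2])
Step 3: FFFFFF  (used choices [2, 2])


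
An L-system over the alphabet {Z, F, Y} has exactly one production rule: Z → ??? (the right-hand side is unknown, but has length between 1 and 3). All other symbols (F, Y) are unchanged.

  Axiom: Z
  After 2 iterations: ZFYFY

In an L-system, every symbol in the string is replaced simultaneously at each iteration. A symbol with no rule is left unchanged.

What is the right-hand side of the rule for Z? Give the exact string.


Answer: ZFY

Derivation:
Trying Z → ZFY:
  Step 0: Z
  Step 1: ZFY
  Step 2: ZFYFY
Matches the given result.


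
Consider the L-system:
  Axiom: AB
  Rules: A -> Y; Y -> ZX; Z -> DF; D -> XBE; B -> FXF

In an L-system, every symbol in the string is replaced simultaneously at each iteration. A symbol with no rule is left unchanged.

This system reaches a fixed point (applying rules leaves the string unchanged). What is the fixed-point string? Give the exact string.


Step 0: AB
Step 1: YFXF
Step 2: ZXFXF
Step 3: DFXFXF
Step 4: XBEFXFXF
Step 5: XFXFEFXFXF
Step 6: XFXFEFXFXF  (unchanged — fixed point at step 5)

Answer: XFXFEFXFXF


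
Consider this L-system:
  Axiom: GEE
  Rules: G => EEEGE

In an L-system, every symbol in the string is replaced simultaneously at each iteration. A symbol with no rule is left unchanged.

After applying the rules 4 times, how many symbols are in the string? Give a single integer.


Answer: 19

Derivation:
Step 0: length = 3
Step 1: length = 7
Step 2: length = 11
Step 3: length = 15
Step 4: length = 19


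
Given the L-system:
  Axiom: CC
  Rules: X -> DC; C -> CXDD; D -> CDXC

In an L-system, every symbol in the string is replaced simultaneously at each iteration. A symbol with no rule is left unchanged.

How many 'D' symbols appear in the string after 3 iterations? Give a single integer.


Answer: 40

Derivation:
Step 0: CC  (0 'D')
Step 1: CXDDCXDD  (4 'D')
Step 2: CXDDDCCDXCCDXCCXDDDCCDXCCDXC  (10 'D')
Step 3: CXDDDCCDXCCDXCCDXCCXDDCXDDCDXCDCCXDDCXDDCDXCDCCXDDCXDDDCCDXCCDXCCDXCCXDDCXDDCDXCDCCXDDCXDDCDXCDCCXDD  (40 'D')


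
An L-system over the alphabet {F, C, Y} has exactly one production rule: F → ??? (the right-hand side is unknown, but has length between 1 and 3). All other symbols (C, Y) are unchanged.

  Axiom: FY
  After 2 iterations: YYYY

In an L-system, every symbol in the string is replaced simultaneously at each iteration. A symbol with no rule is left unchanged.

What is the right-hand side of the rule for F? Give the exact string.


Answer: YYY

Derivation:
Trying F → YYY:
  Step 0: FY
  Step 1: YYYY
  Step 2: YYYY
Matches the given result.


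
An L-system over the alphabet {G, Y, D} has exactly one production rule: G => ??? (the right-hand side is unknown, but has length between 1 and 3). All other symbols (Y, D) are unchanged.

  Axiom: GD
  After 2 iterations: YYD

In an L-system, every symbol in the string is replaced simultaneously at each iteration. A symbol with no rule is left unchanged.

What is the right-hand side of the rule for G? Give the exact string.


Answer: YY

Derivation:
Trying G => YY:
  Step 0: GD
  Step 1: YYD
  Step 2: YYD
Matches the given result.


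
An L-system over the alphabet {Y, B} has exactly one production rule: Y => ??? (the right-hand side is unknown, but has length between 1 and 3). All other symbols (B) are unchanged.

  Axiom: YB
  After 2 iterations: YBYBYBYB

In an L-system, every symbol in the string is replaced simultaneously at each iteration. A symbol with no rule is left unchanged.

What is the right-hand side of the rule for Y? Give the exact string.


Trying Y => YBY:
  Step 0: YB
  Step 1: YBYB
  Step 2: YBYBYBYB
Matches the given result.

Answer: YBY


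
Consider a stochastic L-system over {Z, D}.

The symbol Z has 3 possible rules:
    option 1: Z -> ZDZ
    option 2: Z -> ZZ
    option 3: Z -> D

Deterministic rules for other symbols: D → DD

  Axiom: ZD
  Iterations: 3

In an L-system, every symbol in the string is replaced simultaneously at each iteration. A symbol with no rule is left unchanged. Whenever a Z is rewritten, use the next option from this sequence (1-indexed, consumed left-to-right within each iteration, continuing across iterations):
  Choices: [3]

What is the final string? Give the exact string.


Answer: DDDDDDDDDDDD

Derivation:
Step 0: ZD
Step 1: DDD  (used choices [3])
Step 2: DDDDDD  (used choices [])
Step 3: DDDDDDDDDDDD  (used choices [])


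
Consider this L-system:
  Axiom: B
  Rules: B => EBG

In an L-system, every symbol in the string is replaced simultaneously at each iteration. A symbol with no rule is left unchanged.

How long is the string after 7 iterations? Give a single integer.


Answer: 15

Derivation:
Step 0: length = 1
Step 1: length = 3
Step 2: length = 5
Step 3: length = 7
Step 4: length = 9
Step 5: length = 11
Step 6: length = 13
Step 7: length = 15


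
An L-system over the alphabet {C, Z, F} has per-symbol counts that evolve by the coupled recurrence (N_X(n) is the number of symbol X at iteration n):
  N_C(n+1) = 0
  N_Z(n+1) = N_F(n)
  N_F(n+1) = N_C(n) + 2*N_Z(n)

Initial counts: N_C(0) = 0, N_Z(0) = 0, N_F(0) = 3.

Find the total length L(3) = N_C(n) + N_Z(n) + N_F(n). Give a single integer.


Step 0: N_C=0, N_Z=0, N_F=3, L=3
Step 1: N_C=0, N_Z=3, N_F=0, L=3
Step 2: N_C=0, N_Z=0, N_F=6, L=6
Step 3: N_C=0, N_Z=6, N_F=0, L=6

Answer: 6


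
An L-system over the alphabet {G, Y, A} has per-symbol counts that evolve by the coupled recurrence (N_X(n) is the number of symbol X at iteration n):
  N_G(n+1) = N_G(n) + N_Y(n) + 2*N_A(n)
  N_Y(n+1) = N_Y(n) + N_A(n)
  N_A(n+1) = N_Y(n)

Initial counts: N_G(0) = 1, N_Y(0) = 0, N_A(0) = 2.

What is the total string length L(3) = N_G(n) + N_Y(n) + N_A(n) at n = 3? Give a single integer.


Step 0: N_G=1, N_Y=0, N_A=2, L=3
Step 1: N_G=5, N_Y=2, N_A=0, L=7
Step 2: N_G=7, N_Y=2, N_A=2, L=11
Step 3: N_G=13, N_Y=4, N_A=2, L=19

Answer: 19


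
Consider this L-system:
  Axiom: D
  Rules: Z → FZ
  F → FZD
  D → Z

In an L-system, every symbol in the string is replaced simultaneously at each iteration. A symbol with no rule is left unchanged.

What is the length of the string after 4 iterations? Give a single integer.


Answer: 11

Derivation:
Step 0: length = 1
Step 1: length = 1
Step 2: length = 2
Step 3: length = 5
Step 4: length = 11


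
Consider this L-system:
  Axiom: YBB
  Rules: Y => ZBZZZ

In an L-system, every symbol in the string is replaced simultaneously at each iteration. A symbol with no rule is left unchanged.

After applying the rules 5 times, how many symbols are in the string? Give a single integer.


Answer: 7

Derivation:
Step 0: length = 3
Step 1: length = 7
Step 2: length = 7
Step 3: length = 7
Step 4: length = 7
Step 5: length = 7


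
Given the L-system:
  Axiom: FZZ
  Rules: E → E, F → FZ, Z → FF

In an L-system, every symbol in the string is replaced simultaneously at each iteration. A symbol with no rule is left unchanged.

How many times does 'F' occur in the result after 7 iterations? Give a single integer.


Answer: 257

Derivation:
Step 0: FZZ  (1 'F')
Step 1: FZFFFF  (5 'F')
Step 2: FZFFFZFZFZFZ  (7 'F')
Step 3: FZFFFZFZFZFFFZFFFZFFFZFF  (17 'F')
Step 4: FZFFFZFZFZFFFZFFFZFFFZFZFZFFFZFZFZFFFZFZFZFFFZFZ  (31 'F')
Step 5: FZFFFZFZFZFFFZFFFZFFFZFZFZFFFZFZFZFFFZFZFZFFFZFFFZFFFZFZFZFFFZFFFZFFFZFZFZFFFZFFFZFFFZFZFZFFFZFF  (65 'F')
Step 6: FZFFFZFZFZFFFZFFFZFFFZFZFZFFFZFZFZFFFZFZFZFFFZFFFZFFFZFZFZFFFZFFFZFFFZFZFZFFFZFFFZFFFZFZFZFFFZFZFZFFFZFZFZFFFZFFFZFFFZFZFZFFFZFZFZFFFZFZFZFFFZFFFZFFFZFZFZFFFZFZFZFFFZFZFZFFFZFFFZFFFZFZFZFFFZFZ  (127 'F')
Step 7: FZFFFZFZFZFFFZFFFZFFFZFZFZFFFZFZFZFFFZFZFZFFFZFFFZFFFZFZFZFFFZFFFZFFFZFZFZFFFZFFFZFFFZFZFZFFFZFZFZFFFZFZFZFFFZFFFZFFFZFZFZFFFZFZFZFFFZFZFZFFFZFFFZFFFZFZFZFFFZFZFZFFFZFZFZFFFZFFFZFFFZFZFZFFFZFFFZFFFZFZFZFFFZFFFZFFFZFZFZFFFZFZFZFFFZFZFZFFFZFFFZFFFZFZFZFFFZFFFZFFFZFZFZFFFZFFFZFFFZFZFZFFFZFZFZFFFZFZFZFFFZFFFZFFFZFZFZFFFZFFFZFFFZFZFZFFFZFFFZFFFZFZFZFFFZFZFZFFFZFZFZFFFZFFFZFFFZFZFZFFFZFF  (257 'F')


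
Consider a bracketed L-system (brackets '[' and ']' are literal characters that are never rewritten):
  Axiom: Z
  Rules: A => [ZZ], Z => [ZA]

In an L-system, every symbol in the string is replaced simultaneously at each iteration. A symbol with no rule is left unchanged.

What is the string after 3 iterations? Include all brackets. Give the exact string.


Answer: [[[ZA][ZZ]][[ZA][ZA]]]

Derivation:
Step 0: Z
Step 1: [ZA]
Step 2: [[ZA][ZZ]]
Step 3: [[[ZA][ZZ]][[ZA][ZA]]]


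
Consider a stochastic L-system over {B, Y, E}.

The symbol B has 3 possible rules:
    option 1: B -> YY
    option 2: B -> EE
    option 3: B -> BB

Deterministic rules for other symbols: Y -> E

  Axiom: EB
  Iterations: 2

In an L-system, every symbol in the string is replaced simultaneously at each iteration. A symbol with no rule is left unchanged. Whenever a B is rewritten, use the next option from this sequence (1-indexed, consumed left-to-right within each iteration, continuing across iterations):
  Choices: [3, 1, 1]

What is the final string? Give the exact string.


Step 0: EB
Step 1: EBB  (used choices [3])
Step 2: EYYYY  (used choices [1, 1])

Answer: EYYYY


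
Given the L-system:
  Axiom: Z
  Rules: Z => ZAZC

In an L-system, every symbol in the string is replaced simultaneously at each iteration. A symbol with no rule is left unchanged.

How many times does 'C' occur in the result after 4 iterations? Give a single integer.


Answer: 15

Derivation:
Step 0: Z  (0 'C')
Step 1: ZAZC  (1 'C')
Step 2: ZAZCAZAZCC  (3 'C')
Step 3: ZAZCAZAZCCAZAZCAZAZCCC  (7 'C')
Step 4: ZAZCAZAZCCAZAZCAZAZCCCAZAZCAZAZCCAZAZCAZAZCCCC  (15 'C')


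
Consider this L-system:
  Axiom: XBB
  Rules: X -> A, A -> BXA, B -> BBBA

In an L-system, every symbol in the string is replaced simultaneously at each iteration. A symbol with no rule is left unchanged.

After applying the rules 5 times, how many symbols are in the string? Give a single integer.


Step 0: length = 3
Step 1: length = 9
Step 2: length = 33
Step 3: length = 114
Step 4: length = 396
Step 5: length = 1371

Answer: 1371


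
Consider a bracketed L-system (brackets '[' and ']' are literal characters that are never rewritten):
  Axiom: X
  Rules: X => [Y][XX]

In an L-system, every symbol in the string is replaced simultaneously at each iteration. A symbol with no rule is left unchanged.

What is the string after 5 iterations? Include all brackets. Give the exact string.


Step 0: X
Step 1: [Y][XX]
Step 2: [Y][[Y][XX][Y][XX]]
Step 3: [Y][[Y][[Y][XX][Y][XX]][Y][[Y][XX][Y][XX]]]
Step 4: [Y][[Y][[Y][[Y][XX][Y][XX]][Y][[Y][XX][Y][XX]]][Y][[Y][[Y][XX][Y][XX]][Y][[Y][XX][Y][XX]]]]
Step 5: [Y][[Y][[Y][[Y][[Y][XX][Y][XX]][Y][[Y][XX][Y][XX]]][Y][[Y][[Y][XX][Y][XX]][Y][[Y][XX][Y][XX]]]][Y][[Y][[Y][[Y][XX][Y][XX]][Y][[Y][XX][Y][XX]]][Y][[Y][[Y][XX][Y][XX]][Y][[Y][XX][Y][XX]]]]]

Answer: [Y][[Y][[Y][[Y][[Y][XX][Y][XX]][Y][[Y][XX][Y][XX]]][Y][[Y][[Y][XX][Y][XX]][Y][[Y][XX][Y][XX]]]][Y][[Y][[Y][[Y][XX][Y][XX]][Y][[Y][XX][Y][XX]]][Y][[Y][[Y][XX][Y][XX]][Y][[Y][XX][Y][XX]]]]]


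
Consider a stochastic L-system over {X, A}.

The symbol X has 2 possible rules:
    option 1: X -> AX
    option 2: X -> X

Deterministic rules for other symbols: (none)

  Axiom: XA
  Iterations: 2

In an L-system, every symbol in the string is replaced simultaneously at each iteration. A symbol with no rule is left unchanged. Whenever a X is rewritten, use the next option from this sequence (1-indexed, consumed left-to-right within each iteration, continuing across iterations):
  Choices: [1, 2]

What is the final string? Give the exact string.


Answer: AXA

Derivation:
Step 0: XA
Step 1: AXA  (used choices [1])
Step 2: AXA  (used choices [2])


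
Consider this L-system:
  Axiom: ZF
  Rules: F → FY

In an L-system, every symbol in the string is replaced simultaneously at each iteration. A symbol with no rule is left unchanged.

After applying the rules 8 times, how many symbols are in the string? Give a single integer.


Answer: 10

Derivation:
Step 0: length = 2
Step 1: length = 3
Step 2: length = 4
Step 3: length = 5
Step 4: length = 6
Step 5: length = 7
Step 6: length = 8
Step 7: length = 9
Step 8: length = 10


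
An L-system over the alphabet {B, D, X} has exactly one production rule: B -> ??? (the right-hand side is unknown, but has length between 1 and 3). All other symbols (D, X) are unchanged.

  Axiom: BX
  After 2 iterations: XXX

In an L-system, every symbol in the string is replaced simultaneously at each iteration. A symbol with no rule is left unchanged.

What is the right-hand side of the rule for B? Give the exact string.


Answer: XX

Derivation:
Trying B -> XX:
  Step 0: BX
  Step 1: XXX
  Step 2: XXX
Matches the given result.


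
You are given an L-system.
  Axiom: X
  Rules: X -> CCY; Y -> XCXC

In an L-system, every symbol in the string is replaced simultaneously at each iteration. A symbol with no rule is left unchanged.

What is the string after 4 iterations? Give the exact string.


Answer: CCCCXCXCCCCXCXCC

Derivation:
Step 0: X
Step 1: CCY
Step 2: CCXCXC
Step 3: CCCCYCCCYC
Step 4: CCCCXCXCCCCXCXCC


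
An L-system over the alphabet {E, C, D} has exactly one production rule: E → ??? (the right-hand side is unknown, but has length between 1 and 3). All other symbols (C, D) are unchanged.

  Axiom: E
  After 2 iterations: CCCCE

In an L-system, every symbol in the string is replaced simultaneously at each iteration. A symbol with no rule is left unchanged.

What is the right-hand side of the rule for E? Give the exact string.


Answer: CCE

Derivation:
Trying E → CCE:
  Step 0: E
  Step 1: CCE
  Step 2: CCCCE
Matches the given result.


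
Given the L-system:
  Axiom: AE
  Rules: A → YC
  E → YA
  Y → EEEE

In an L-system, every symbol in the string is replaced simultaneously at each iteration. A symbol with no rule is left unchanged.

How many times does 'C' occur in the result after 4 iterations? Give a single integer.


Answer: 10

Derivation:
Step 0: AE  (0 'C')
Step 1: YCYA  (1 'C')
Step 2: EEEECEEEEYC  (2 'C')
Step 3: YAYAYAYACYAYAYAYAEEEEC  (2 'C')
Step 4: EEEEYCEEEEYCEEEEYCEEEEYCCEEEEYCEEEEYCEEEEYCEEEEYCYAYAYAYAC  (10 'C')


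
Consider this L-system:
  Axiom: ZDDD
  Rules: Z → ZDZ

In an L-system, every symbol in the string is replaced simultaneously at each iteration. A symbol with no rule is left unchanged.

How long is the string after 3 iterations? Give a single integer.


Answer: 18

Derivation:
Step 0: length = 4
Step 1: length = 6
Step 2: length = 10
Step 3: length = 18


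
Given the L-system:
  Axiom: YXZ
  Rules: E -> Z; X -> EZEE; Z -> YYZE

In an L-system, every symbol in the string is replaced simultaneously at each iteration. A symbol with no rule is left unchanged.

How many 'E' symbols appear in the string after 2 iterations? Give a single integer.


Answer: 2

Derivation:
Step 0: YXZ  (0 'E')
Step 1: YEZEEYYZE  (4 'E')
Step 2: YZYYZEZZYYYYZEZ  (2 'E')


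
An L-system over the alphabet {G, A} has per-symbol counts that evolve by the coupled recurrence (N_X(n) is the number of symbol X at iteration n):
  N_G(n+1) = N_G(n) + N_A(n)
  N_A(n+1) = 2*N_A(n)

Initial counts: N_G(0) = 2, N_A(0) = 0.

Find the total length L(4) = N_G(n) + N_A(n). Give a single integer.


Step 0: N_G=2, N_A=0, L=2
Step 1: N_G=2, N_A=0, L=2
Step 2: N_G=2, N_A=0, L=2
Step 3: N_G=2, N_A=0, L=2
Step 4: N_G=2, N_A=0, L=2

Answer: 2


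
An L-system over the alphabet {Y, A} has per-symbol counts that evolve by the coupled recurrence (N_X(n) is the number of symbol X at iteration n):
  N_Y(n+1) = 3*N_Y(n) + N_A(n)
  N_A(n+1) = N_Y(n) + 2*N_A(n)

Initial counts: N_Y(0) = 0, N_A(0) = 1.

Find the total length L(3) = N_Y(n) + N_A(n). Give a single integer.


Answer: 35

Derivation:
Step 0: N_Y=0, N_A=1, L=1
Step 1: N_Y=1, N_A=2, L=3
Step 2: N_Y=5, N_A=5, L=10
Step 3: N_Y=20, N_A=15, L=35


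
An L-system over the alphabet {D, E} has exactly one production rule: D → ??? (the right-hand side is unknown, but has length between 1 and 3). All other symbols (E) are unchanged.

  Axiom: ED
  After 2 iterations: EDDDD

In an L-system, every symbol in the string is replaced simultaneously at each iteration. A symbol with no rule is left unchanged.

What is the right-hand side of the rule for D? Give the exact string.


Answer: DD

Derivation:
Trying D → DD:
  Step 0: ED
  Step 1: EDD
  Step 2: EDDDD
Matches the given result.


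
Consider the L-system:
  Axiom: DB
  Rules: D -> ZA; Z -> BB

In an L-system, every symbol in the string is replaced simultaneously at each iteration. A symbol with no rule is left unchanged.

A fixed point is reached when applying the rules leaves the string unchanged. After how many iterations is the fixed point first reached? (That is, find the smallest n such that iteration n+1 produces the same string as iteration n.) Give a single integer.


Step 0: DB
Step 1: ZAB
Step 2: BBAB
Step 3: BBAB  (unchanged — fixed point at step 2)

Answer: 2


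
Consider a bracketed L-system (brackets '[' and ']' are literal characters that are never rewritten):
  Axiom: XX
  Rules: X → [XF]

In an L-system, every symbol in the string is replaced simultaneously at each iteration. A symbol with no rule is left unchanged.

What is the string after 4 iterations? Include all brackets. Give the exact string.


Step 0: XX
Step 1: [XF][XF]
Step 2: [[XF]F][[XF]F]
Step 3: [[[XF]F]F][[[XF]F]F]
Step 4: [[[[XF]F]F]F][[[[XF]F]F]F]

Answer: [[[[XF]F]F]F][[[[XF]F]F]F]


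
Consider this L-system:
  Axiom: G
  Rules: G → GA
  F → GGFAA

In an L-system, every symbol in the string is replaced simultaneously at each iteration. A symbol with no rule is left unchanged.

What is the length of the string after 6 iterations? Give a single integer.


Step 0: length = 1
Step 1: length = 2
Step 2: length = 3
Step 3: length = 4
Step 4: length = 5
Step 5: length = 6
Step 6: length = 7

Answer: 7


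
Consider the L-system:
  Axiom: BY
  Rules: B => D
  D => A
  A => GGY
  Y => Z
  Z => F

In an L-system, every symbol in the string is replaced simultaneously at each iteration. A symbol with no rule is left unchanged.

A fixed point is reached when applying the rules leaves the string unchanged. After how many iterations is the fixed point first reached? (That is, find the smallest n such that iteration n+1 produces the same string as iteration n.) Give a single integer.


Step 0: BY
Step 1: DZ
Step 2: AF
Step 3: GGYF
Step 4: GGZF
Step 5: GGFF
Step 6: GGFF  (unchanged — fixed point at step 5)

Answer: 5


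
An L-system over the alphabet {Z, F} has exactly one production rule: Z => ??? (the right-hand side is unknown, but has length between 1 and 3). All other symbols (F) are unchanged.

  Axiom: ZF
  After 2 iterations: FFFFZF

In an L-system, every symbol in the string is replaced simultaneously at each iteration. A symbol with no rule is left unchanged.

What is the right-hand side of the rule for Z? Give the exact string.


Answer: FFZ

Derivation:
Trying Z => FFZ:
  Step 0: ZF
  Step 1: FFZF
  Step 2: FFFFZF
Matches the given result.


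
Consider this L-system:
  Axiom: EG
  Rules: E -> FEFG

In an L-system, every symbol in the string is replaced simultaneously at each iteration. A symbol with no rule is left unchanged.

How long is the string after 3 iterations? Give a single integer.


Step 0: length = 2
Step 1: length = 5
Step 2: length = 8
Step 3: length = 11

Answer: 11


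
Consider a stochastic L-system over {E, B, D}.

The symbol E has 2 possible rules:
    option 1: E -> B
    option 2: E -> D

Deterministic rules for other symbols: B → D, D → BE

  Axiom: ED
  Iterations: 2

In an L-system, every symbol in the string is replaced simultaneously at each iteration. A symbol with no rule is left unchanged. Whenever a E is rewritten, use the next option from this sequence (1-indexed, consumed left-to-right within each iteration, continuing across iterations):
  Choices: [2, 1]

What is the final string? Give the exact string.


Answer: BEDB

Derivation:
Step 0: ED
Step 1: DBE  (used choices [2])
Step 2: BEDB  (used choices [1])


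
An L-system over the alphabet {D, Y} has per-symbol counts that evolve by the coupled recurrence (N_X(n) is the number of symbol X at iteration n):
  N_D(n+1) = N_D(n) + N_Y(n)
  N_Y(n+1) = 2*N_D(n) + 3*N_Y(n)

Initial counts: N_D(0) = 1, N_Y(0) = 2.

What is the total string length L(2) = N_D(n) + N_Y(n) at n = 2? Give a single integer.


Answer: 41

Derivation:
Step 0: N_D=1, N_Y=2, L=3
Step 1: N_D=3, N_Y=8, L=11
Step 2: N_D=11, N_Y=30, L=41


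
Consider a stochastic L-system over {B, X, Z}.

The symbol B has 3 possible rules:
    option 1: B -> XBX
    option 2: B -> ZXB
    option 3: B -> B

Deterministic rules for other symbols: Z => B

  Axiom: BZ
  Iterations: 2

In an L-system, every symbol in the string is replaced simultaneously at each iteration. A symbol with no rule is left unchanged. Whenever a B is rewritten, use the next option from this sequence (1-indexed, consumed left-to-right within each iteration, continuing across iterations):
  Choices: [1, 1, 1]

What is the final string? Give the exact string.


Answer: XXBXXXBX

Derivation:
Step 0: BZ
Step 1: XBXB  (used choices [1])
Step 2: XXBXXXBX  (used choices [1, 1])


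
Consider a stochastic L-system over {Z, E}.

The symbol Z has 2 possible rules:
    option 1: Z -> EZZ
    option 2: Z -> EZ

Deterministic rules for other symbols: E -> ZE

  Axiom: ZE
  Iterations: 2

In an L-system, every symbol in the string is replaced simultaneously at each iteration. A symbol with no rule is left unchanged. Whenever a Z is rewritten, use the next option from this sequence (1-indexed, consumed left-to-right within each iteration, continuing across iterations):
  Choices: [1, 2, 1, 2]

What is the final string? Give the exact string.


Answer: ZEEZEZZEZZE

Derivation:
Step 0: ZE
Step 1: EZZZE  (used choices [1])
Step 2: ZEEZEZZEZZE  (used choices [2, 1, 2])


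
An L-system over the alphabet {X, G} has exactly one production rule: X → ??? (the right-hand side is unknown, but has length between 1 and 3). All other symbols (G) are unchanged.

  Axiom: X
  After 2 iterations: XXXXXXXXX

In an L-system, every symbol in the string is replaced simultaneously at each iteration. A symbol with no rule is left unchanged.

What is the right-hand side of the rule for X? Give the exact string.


Answer: XXX

Derivation:
Trying X → XXX:
  Step 0: X
  Step 1: XXX
  Step 2: XXXXXXXXX
Matches the given result.


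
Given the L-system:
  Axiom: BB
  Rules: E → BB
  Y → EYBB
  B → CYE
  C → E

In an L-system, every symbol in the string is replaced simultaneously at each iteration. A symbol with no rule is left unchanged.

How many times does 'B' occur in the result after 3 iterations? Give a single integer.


Step 0: BB  (2 'B')
Step 1: CYECYE  (0 'B')
Step 2: EEYBBBBEEYBBBB  (8 'B')
Step 3: BBBBEYBBCYECYECYECYEBBBBEYBBCYECYECYECYE  (12 'B')

Answer: 12


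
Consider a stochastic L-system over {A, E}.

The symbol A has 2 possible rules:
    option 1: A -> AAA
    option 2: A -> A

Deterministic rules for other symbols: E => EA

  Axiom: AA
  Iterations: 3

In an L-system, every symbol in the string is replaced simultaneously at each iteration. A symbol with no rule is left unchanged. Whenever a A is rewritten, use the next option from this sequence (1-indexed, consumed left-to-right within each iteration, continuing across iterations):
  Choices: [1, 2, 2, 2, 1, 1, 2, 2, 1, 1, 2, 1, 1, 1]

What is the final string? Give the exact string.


Step 0: AA
Step 1: AAAA  (used choices [1, 2])
Step 2: AAAAAAAA  (used choices [2, 2, 1, 1])
Step 3: AAAAAAAAAAAAAAAAAA  (used choices [2, 2, 1, 1, 2, 1, 1, 1])

Answer: AAAAAAAAAAAAAAAAAA


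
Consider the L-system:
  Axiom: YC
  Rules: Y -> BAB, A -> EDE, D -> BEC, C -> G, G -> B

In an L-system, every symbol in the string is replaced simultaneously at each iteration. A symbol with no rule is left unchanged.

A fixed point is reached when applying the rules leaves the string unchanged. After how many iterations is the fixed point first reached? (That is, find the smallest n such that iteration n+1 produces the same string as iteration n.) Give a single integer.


Step 0: YC
Step 1: BABG
Step 2: BEDEBB
Step 3: BEBECEBB
Step 4: BEBEGEBB
Step 5: BEBEBEBB
Step 6: BEBEBEBB  (unchanged — fixed point at step 5)

Answer: 5


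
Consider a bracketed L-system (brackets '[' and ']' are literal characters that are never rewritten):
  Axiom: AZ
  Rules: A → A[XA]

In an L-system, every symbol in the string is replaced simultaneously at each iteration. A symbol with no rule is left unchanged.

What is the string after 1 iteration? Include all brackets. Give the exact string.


Step 0: AZ
Step 1: A[XA]Z

Answer: A[XA]Z


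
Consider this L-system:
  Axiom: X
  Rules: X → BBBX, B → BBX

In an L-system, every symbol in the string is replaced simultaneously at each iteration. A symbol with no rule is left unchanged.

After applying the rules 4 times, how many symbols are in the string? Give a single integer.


Step 0: length = 1
Step 1: length = 4
Step 2: length = 13
Step 3: length = 43
Step 4: length = 142

Answer: 142


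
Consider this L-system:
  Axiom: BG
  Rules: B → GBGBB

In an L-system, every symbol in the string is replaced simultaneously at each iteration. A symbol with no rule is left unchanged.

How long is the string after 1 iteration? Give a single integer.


Answer: 6

Derivation:
Step 0: length = 2
Step 1: length = 6


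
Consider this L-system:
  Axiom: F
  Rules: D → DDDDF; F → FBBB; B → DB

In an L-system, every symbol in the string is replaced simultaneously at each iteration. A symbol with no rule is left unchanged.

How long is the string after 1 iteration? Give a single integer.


Answer: 4

Derivation:
Step 0: length = 1
Step 1: length = 4


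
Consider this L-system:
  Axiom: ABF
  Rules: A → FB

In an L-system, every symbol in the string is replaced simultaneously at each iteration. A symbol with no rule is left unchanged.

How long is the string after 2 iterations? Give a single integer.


Answer: 4

Derivation:
Step 0: length = 3
Step 1: length = 4
Step 2: length = 4


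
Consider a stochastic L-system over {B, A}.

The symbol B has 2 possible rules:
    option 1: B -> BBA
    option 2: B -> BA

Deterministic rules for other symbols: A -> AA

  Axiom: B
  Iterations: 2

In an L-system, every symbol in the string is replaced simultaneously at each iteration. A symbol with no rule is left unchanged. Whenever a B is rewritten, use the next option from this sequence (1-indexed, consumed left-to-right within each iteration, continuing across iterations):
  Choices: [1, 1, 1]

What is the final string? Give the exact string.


Answer: BBABBAAA

Derivation:
Step 0: B
Step 1: BBA  (used choices [1])
Step 2: BBABBAAA  (used choices [1, 1])


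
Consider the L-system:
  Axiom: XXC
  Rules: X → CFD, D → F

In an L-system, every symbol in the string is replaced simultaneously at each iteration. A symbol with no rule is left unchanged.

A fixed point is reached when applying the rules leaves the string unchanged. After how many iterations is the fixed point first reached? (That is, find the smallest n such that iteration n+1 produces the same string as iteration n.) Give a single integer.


Answer: 2

Derivation:
Step 0: XXC
Step 1: CFDCFDC
Step 2: CFFCFFC
Step 3: CFFCFFC  (unchanged — fixed point at step 2)


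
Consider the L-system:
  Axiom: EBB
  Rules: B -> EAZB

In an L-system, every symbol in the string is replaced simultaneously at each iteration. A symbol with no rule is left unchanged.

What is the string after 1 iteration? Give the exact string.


Answer: EEAZBEAZB

Derivation:
Step 0: EBB
Step 1: EEAZBEAZB


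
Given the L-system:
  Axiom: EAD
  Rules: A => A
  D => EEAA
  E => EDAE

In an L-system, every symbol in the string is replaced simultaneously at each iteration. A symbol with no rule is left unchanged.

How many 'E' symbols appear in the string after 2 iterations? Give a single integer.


Answer: 10

Derivation:
Step 0: EAD  (1 'E')
Step 1: EDAEAEEAA  (4 'E')
Step 2: EDAEEEAAAEDAEAEDAEEDAEAA  (10 'E')


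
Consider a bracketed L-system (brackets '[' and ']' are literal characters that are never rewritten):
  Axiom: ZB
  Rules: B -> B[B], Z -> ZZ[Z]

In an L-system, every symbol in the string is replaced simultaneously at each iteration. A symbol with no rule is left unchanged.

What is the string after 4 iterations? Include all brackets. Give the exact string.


Step 0: ZB
Step 1: ZZ[Z]B[B]
Step 2: ZZ[Z]ZZ[Z][ZZ[Z]]B[B][B[B]]
Step 3: ZZ[Z]ZZ[Z][ZZ[Z]]ZZ[Z]ZZ[Z][ZZ[Z]][ZZ[Z]ZZ[Z][ZZ[Z]]]B[B][B[B]][B[B][B[B]]]
Step 4: ZZ[Z]ZZ[Z][ZZ[Z]]ZZ[Z]ZZ[Z][ZZ[Z]][ZZ[Z]ZZ[Z][ZZ[Z]]]ZZ[Z]ZZ[Z][ZZ[Z]]ZZ[Z]ZZ[Z][ZZ[Z]][ZZ[Z]ZZ[Z][ZZ[Z]]][ZZ[Z]ZZ[Z][ZZ[Z]]ZZ[Z]ZZ[Z][ZZ[Z]][ZZ[Z]ZZ[Z][ZZ[Z]]]]B[B][B[B]][B[B][B[B]]][B[B][B[B]][B[B][B[B]]]]

Answer: ZZ[Z]ZZ[Z][ZZ[Z]]ZZ[Z]ZZ[Z][ZZ[Z]][ZZ[Z]ZZ[Z][ZZ[Z]]]ZZ[Z]ZZ[Z][ZZ[Z]]ZZ[Z]ZZ[Z][ZZ[Z]][ZZ[Z]ZZ[Z][ZZ[Z]]][ZZ[Z]ZZ[Z][ZZ[Z]]ZZ[Z]ZZ[Z][ZZ[Z]][ZZ[Z]ZZ[Z][ZZ[Z]]]]B[B][B[B]][B[B][B[B]]][B[B][B[B]][B[B][B[B]]]]


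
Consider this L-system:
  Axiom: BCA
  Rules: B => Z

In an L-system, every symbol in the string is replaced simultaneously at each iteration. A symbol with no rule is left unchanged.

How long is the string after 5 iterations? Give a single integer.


Step 0: length = 3
Step 1: length = 3
Step 2: length = 3
Step 3: length = 3
Step 4: length = 3
Step 5: length = 3

Answer: 3


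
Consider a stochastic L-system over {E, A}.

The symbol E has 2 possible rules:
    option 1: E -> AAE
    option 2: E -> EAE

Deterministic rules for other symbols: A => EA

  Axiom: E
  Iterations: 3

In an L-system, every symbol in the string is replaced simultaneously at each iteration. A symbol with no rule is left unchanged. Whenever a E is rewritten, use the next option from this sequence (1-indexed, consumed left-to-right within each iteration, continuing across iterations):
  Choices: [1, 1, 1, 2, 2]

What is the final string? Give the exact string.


Answer: AAEEAEAEEAEAEAEAE

Derivation:
Step 0: E
Step 1: AAE  (used choices [1])
Step 2: EAEAAAE  (used choices [1])
Step 3: AAEEAEAEEAEAEAEAE  (used choices [1, 2, 2])


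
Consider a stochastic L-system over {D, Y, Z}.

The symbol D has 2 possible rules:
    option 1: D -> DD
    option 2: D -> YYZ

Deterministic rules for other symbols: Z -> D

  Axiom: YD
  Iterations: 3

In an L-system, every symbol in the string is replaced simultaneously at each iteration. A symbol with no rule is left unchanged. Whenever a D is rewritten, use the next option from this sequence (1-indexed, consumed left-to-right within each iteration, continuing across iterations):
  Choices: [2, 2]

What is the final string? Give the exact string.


Step 0: YD
Step 1: YYYZ  (used choices [2])
Step 2: YYYD  (used choices [])
Step 3: YYYYYZ  (used choices [2])

Answer: YYYYYZ


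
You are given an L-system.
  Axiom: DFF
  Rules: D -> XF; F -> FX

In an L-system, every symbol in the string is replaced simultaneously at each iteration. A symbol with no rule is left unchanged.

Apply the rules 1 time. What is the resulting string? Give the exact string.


Answer: XFFXFX

Derivation:
Step 0: DFF
Step 1: XFFXFX


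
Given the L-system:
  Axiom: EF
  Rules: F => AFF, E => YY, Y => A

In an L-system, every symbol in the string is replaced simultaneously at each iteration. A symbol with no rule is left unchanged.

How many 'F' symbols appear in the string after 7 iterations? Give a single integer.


Answer: 128

Derivation:
Step 0: EF  (1 'F')
Step 1: YYAFF  (2 'F')
Step 2: AAAAFFAFF  (4 'F')
Step 3: AAAAAFFAFFAAFFAFF  (8 'F')
Step 4: AAAAAAFFAFFAAFFAFFAAAFFAFFAAFFAFF  (16 'F')
Step 5: AAAAAAAFFAFFAAFFAFFAAAFFAFFAAFFAFFAAAAFFAFFAAFFAFFAAAFFAFFAAFFAFF  (32 'F')
Step 6: AAAAAAAAFFAFFAAFFAFFAAAFFAFFAAFFAFFAAAAFFAFFAAFFAFFAAAFFAFFAAFFAFFAAAAAFFAFFAAFFAFFAAAFFAFFAAFFAFFAAAAFFAFFAAFFAFFAAAFFAFFAAFFAFF  (64 'F')
Step 7: AAAAAAAAAFFAFFAAFFAFFAAAFFAFFAAFFAFFAAAAFFAFFAAFFAFFAAAFFAFFAAFFAFFAAAAAFFAFFAAFFAFFAAAFFAFFAAFFAFFAAAAFFAFFAAFFAFFAAAFFAFFAAFFAFFAAAAAAFFAFFAAFFAFFAAAFFAFFAAFFAFFAAAAFFAFFAAFFAFFAAAFFAFFAAFFAFFAAAAAFFAFFAAFFAFFAAAFFAFFAAFFAFFAAAAFFAFFAAFFAFFAAAFFAFFAAFFAFF  (128 'F')


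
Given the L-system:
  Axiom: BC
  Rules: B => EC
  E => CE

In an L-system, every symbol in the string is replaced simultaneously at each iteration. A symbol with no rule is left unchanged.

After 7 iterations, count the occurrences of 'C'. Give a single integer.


Answer: 8

Derivation:
Step 0: BC  (1 'C')
Step 1: ECC  (2 'C')
Step 2: CECC  (3 'C')
Step 3: CCECC  (4 'C')
Step 4: CCCECC  (5 'C')
Step 5: CCCCECC  (6 'C')
Step 6: CCCCCECC  (7 'C')
Step 7: CCCCCCECC  (8 'C')


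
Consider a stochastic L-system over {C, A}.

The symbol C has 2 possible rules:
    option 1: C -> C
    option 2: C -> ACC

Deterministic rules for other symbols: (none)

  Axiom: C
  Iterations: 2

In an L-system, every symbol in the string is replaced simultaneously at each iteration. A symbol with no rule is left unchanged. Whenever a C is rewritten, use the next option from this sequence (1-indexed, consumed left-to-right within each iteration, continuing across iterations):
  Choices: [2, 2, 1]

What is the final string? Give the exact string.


Step 0: C
Step 1: ACC  (used choices [2])
Step 2: AACCC  (used choices [2, 1])

Answer: AACCC


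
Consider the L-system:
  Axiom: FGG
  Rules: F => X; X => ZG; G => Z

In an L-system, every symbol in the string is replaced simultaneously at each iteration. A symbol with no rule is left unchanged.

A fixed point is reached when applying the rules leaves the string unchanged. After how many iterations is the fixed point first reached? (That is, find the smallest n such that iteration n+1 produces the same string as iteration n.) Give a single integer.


Answer: 3

Derivation:
Step 0: FGG
Step 1: XZZ
Step 2: ZGZZ
Step 3: ZZZZ
Step 4: ZZZZ  (unchanged — fixed point at step 3)


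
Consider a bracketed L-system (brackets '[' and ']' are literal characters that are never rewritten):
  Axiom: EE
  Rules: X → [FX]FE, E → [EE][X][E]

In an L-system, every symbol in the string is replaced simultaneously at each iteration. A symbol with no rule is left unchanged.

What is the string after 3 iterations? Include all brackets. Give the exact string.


Answer: [[[EE][X][E][EE][X][E]][[FX]FE][[EE][X][E]][[EE][X][E][EE][X][E]][[FX]FE][[EE][X][E]]][[F[FX]FE]F[EE][X][E]][[[EE][X][E][EE][X][E]][[FX]FE][[EE][X][E]]][[[EE][X][E][EE][X][E]][[FX]FE][[EE][X][E]][[EE][X][E][EE][X][E]][[FX]FE][[EE][X][E]]][[F[FX]FE]F[EE][X][E]][[[EE][X][E][EE][X][E]][[FX]FE][[EE][X][E]]]

Derivation:
Step 0: EE
Step 1: [EE][X][E][EE][X][E]
Step 2: [[EE][X][E][EE][X][E]][[FX]FE][[EE][X][E]][[EE][X][E][EE][X][E]][[FX]FE][[EE][X][E]]
Step 3: [[[EE][X][E][EE][X][E]][[FX]FE][[EE][X][E]][[EE][X][E][EE][X][E]][[FX]FE][[EE][X][E]]][[F[FX]FE]F[EE][X][E]][[[EE][X][E][EE][X][E]][[FX]FE][[EE][X][E]]][[[EE][X][E][EE][X][E]][[FX]FE][[EE][X][E]][[EE][X][E][EE][X][E]][[FX]FE][[EE][X][E]]][[F[FX]FE]F[EE][X][E]][[[EE][X][E][EE][X][E]][[FX]FE][[EE][X][E]]]


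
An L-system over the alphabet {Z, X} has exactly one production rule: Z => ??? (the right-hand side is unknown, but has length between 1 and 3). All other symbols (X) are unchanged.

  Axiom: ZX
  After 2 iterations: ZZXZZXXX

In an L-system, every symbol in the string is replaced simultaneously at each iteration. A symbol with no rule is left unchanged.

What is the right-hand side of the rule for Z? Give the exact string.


Answer: ZZX

Derivation:
Trying Z => ZZX:
  Step 0: ZX
  Step 1: ZZXX
  Step 2: ZZXZZXXX
Matches the given result.


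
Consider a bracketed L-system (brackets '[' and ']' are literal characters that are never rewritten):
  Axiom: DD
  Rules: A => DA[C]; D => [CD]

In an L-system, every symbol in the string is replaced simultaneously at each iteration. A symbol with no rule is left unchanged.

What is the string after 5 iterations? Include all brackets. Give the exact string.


Answer: [C[C[C[C[CD]]]]][C[C[C[C[CD]]]]]

Derivation:
Step 0: DD
Step 1: [CD][CD]
Step 2: [C[CD]][C[CD]]
Step 3: [C[C[CD]]][C[C[CD]]]
Step 4: [C[C[C[CD]]]][C[C[C[CD]]]]
Step 5: [C[C[C[C[CD]]]]][C[C[C[C[CD]]]]]


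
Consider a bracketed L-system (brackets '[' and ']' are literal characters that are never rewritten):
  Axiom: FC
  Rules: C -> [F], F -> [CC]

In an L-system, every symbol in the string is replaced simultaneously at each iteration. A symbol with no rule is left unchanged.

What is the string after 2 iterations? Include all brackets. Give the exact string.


Answer: [[F][F]][[CC]]

Derivation:
Step 0: FC
Step 1: [CC][F]
Step 2: [[F][F]][[CC]]


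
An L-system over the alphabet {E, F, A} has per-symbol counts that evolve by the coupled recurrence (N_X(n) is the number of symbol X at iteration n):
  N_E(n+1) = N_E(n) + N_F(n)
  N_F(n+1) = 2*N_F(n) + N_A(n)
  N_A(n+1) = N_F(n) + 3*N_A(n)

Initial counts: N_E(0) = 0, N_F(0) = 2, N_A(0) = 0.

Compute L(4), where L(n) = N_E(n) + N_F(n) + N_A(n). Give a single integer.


Step 0: N_E=0, N_F=2, N_A=0, L=2
Step 1: N_E=2, N_F=4, N_A=2, L=8
Step 2: N_E=6, N_F=10, N_A=10, L=26
Step 3: N_E=16, N_F=30, N_A=40, L=86
Step 4: N_E=46, N_F=100, N_A=150, L=296

Answer: 296


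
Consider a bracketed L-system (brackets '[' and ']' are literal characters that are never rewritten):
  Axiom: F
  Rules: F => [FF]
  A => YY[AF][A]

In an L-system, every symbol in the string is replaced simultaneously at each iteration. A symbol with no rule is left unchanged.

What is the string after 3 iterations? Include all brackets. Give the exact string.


Answer: [[[FF][FF]][[FF][FF]]]

Derivation:
Step 0: F
Step 1: [FF]
Step 2: [[FF][FF]]
Step 3: [[[FF][FF]][[FF][FF]]]


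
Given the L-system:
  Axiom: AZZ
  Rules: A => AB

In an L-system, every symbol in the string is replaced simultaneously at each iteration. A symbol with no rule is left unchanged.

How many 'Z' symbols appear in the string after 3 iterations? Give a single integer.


Step 0: AZZ  (2 'Z')
Step 1: ABZZ  (2 'Z')
Step 2: ABBZZ  (2 'Z')
Step 3: ABBBZZ  (2 'Z')

Answer: 2


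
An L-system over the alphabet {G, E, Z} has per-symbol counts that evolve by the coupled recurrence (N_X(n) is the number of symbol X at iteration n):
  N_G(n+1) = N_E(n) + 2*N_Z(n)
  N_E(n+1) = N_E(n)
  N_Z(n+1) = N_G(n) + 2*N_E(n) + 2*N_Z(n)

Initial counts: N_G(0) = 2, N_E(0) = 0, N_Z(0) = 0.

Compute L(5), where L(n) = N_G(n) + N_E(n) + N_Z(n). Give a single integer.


Answer: 152

Derivation:
Step 0: N_G=2, N_E=0, N_Z=0, L=2
Step 1: N_G=0, N_E=0, N_Z=2, L=2
Step 2: N_G=4, N_E=0, N_Z=4, L=8
Step 3: N_G=8, N_E=0, N_Z=12, L=20
Step 4: N_G=24, N_E=0, N_Z=32, L=56
Step 5: N_G=64, N_E=0, N_Z=88, L=152


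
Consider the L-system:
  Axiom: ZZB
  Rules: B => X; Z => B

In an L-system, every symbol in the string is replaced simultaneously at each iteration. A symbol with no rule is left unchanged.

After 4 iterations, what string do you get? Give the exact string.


Answer: XXX

Derivation:
Step 0: ZZB
Step 1: BBX
Step 2: XXX
Step 3: XXX
Step 4: XXX


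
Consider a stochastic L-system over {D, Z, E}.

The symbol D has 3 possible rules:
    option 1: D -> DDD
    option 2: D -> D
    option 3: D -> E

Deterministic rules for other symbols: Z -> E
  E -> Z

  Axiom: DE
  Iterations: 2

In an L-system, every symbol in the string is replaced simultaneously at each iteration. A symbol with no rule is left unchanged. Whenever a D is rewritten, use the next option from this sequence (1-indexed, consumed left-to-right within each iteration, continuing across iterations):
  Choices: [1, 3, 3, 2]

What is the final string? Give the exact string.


Answer: EEDE

Derivation:
Step 0: DE
Step 1: DDDZ  (used choices [1])
Step 2: EEDE  (used choices [3, 3, 2])
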